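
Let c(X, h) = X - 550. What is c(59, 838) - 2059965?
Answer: -2060456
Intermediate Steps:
c(X, h) = -550 + X
c(59, 838) - 2059965 = (-550 + 59) - 2059965 = -491 - 2059965 = -2060456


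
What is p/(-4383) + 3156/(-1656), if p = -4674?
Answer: -56413/67206 ≈ -0.83940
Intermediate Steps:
p/(-4383) + 3156/(-1656) = -4674/(-4383) + 3156/(-1656) = -4674*(-1/4383) + 3156*(-1/1656) = 1558/1461 - 263/138 = -56413/67206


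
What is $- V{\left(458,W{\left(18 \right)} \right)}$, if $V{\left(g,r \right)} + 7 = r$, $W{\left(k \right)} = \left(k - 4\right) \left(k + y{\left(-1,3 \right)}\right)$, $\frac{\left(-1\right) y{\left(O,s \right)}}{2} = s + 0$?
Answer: $-161$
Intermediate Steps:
$y{\left(O,s \right)} = - 2 s$ ($y{\left(O,s \right)} = - 2 \left(s + 0\right) = - 2 s$)
$W{\left(k \right)} = \left(-6 + k\right) \left(-4 + k\right)$ ($W{\left(k \right)} = \left(k - 4\right) \left(k - 6\right) = \left(-4 + k\right) \left(k - 6\right) = \left(-4 + k\right) \left(-6 + k\right) = \left(-6 + k\right) \left(-4 + k\right)$)
$V{\left(g,r \right)} = -7 + r$
$- V{\left(458,W{\left(18 \right)} \right)} = - (-7 + \left(24 + 18^{2} - 180\right)) = - (-7 + \left(24 + 324 - 180\right)) = - (-7 + 168) = \left(-1\right) 161 = -161$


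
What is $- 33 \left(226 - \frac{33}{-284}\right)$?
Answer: $- \frac{2119161}{284} \approx -7461.8$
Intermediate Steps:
$- 33 \left(226 - \frac{33}{-284}\right) = - 33 \left(226 - 33 \left(- \frac{1}{284}\right)\right) = - 33 \left(226 - - \frac{33}{284}\right) = - 33 \left(226 + \frac{33}{284}\right) = \left(-33\right) \frac{64217}{284} = - \frac{2119161}{284}$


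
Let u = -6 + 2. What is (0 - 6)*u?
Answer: 24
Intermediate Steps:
u = -4
(0 - 6)*u = (0 - 6)*(-4) = -6*(-4) = 24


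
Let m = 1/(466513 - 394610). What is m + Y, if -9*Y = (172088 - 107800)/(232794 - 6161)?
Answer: -4620460367/146660333391 ≈ -0.031505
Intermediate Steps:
Y = -64288/2039697 (Y = -(172088 - 107800)/(9*(232794 - 6161)) = -64288/(9*226633) = -⅑*64288/226633 = -64288/2039697 ≈ -0.031518)
m = 1/71903 ≈ 1.3908e-5
m + Y = 1/71903 - 64288/2039697 = -4620460367/146660333391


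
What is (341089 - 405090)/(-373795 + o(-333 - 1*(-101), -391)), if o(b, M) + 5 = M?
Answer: 64001/374191 ≈ 0.17104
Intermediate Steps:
o(b, M) = -5 + M
(341089 - 405090)/(-373795 + o(-333 - 1*(-101), -391)) = (341089 - 405090)/(-373795 + (-5 - 391)) = -64001/(-373795 - 396) = -64001/(-374191) = -64001*(-1/374191) = 64001/374191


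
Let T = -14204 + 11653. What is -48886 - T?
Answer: -46335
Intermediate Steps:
T = -2551
-48886 - T = -48886 - 1*(-2551) = -48886 + 2551 = -46335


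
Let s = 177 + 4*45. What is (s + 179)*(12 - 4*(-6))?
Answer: 19296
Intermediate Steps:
s = 357 (s = 177 + 180 = 357)
(s + 179)*(12 - 4*(-6)) = (357 + 179)*(12 - 4*(-6)) = 536*(12 + 24) = 536*36 = 19296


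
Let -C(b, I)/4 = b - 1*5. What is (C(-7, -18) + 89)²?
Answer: 18769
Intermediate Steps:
C(b, I) = 20 - 4*b (C(b, I) = -4*(b - 1*5) = -4*(b - 5) = -4*(-5 + b) = 20 - 4*b)
(C(-7, -18) + 89)² = ((20 - 4*(-7)) + 89)² = ((20 + 28) + 89)² = (48 + 89)² = 137² = 18769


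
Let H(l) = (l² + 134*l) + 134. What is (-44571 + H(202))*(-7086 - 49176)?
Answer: -1318499970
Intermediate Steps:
H(l) = 134 + l² + 134*l
(-44571 + H(202))*(-7086 - 49176) = (-44571 + (134 + 202² + 134*202))*(-7086 - 49176) = (-44571 + (134 + 40804 + 27068))*(-56262) = (-44571 + 68006)*(-56262) = 23435*(-56262) = -1318499970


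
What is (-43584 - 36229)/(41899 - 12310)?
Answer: -79813/29589 ≈ -2.6974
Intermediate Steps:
(-43584 - 36229)/(41899 - 12310) = -79813/29589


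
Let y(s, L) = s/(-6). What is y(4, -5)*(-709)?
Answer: 1418/3 ≈ 472.67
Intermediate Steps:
y(s, L) = -s/6 (y(s, L) = s*(-⅙) = -s/6)
y(4, -5)*(-709) = -⅙*4*(-709) = -⅔*(-709) = 1418/3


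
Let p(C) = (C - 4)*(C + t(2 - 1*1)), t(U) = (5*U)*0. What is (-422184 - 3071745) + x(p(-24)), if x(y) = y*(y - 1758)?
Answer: -4223721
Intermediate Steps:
t(U) = 0
p(C) = C*(-4 + C) (p(C) = (C - 4)*(C + 0) = (-4 + C)*C = C*(-4 + C))
x(y) = y*(-1758 + y)
(-422184 - 3071745) + x(p(-24)) = (-422184 - 3071745) + (-24*(-4 - 24))*(-1758 - 24*(-4 - 24)) = -3493929 + (-24*(-28))*(-1758 - 24*(-28)) = -3493929 + 672*(-1758 + 672) = -3493929 + 672*(-1086) = -3493929 - 729792 = -4223721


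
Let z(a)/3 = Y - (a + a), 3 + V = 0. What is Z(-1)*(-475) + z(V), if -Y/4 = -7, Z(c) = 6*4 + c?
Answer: -10823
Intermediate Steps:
V = -3 (V = -3 + 0 = -3)
Z(c) = 24 + c
Y = 28 (Y = -4*(-7) = 28)
z(a) = 84 - 6*a (z(a) = 3*(28 - (a + a)) = 3*(28 - 2*a) = 84 - 6*a)
Z(-1)*(-475) + z(V) = (24 - 1)*(-475) + (84 - 6*(-3)) = 23*(-475) + (84 + 18) = -10925 + 102 = -10823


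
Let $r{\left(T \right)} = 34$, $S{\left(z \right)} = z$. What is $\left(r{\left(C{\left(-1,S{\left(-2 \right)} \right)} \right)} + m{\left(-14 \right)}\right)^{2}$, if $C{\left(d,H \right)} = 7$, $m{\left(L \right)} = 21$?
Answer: $3025$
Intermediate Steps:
$\left(r{\left(C{\left(-1,S{\left(-2 \right)} \right)} \right)} + m{\left(-14 \right)}\right)^{2} = \left(34 + 21\right)^{2} = 55^{2} = 3025$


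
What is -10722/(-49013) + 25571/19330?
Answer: 1460567683/947421290 ≈ 1.5416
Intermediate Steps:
-10722/(-49013) + 25571/19330 = -10722*(-1/49013) + 25571*(1/19330) = 10722/49013 + 25571/19330 = 1460567683/947421290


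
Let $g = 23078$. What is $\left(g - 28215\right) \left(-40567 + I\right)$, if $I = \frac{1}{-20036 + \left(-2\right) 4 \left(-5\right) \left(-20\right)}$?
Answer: $\frac{4342069864781}{20836} \approx 2.0839 \cdot 10^{8}$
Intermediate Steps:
$I = - \frac{1}{20836}$ ($I = \frac{1}{-20036 + \left(-8\right) \left(-5\right) \left(-20\right)} = \frac{1}{-20036 + 40 \left(-20\right)} = \frac{1}{-20036 - 800} = \frac{1}{-20836} = - \frac{1}{20836} \approx -4.7994 \cdot 10^{-5}$)
$\left(g - 28215\right) \left(-40567 + I\right) = \left(23078 - 28215\right) \left(-40567 - \frac{1}{20836}\right) = \left(-5137\right) \left(- \frac{845254013}{20836}\right) = \frac{4342069864781}{20836}$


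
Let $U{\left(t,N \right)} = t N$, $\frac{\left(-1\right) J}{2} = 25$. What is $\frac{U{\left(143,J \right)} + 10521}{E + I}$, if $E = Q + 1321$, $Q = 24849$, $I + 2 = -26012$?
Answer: $\frac{3371}{156} \approx 21.609$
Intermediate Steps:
$J = -50$ ($J = \left(-2\right) 25 = -50$)
$U{\left(t,N \right)} = N t$
$I = -26014$ ($I = -2 - 26012 = -26014$)
$E = 26170$ ($E = 24849 + 1321 = 26170$)
$\frac{U{\left(143,J \right)} + 10521}{E + I} = \frac{\left(-50\right) 143 + 10521}{26170 - 26014} = \frac{-7150 + 10521}{156} = 3371 \cdot \frac{1}{156} = \frac{3371}{156}$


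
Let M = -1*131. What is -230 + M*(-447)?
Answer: 58327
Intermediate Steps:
M = -131
-230 + M*(-447) = -230 - 131*(-447) = -230 + 58557 = 58327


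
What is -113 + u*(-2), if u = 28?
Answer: -169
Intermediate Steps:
-113 + u*(-2) = -113 + 28*(-2) = -113 - 56 = -169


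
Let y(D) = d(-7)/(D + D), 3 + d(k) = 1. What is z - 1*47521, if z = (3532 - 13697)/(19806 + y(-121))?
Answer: -5994031028/126133 ≈ -47522.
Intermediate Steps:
d(k) = -2 (d(k) = -3 + 1 = -2)
y(D) = -1/D (y(D) = -2/(D + D) = -2*1/(2*D) = -1/D)
z = -64735/126133 (z = (3532 - 13697)/(19806 - 1/(-121)) = -10165/(19806 - 1*(-1/121)) = -10165/(19806 + 1/121) = -10165/2396527/121 = -10165*121/2396527 = -64735/126133 ≈ -0.51323)
z - 1*47521 = -64735/126133 - 1*47521 = -64735/126133 - 47521 = -5994031028/126133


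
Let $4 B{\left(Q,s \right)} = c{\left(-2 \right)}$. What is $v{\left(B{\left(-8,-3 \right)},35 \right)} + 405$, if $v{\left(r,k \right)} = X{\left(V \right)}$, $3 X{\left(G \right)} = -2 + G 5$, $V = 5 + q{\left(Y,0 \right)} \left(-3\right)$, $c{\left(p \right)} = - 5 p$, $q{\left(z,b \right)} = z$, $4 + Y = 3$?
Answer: $\frac{1253}{3} \approx 417.67$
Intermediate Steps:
$Y = -1$ ($Y = -4 + 3 = -1$)
$B{\left(Q,s \right)} = \frac{5}{2}$ ($B{\left(Q,s \right)} = \frac{\left(-5\right) \left(-2\right)}{4} = \frac{1}{4} \cdot 10 = \frac{5}{2}$)
$V = 8$ ($V = 5 - -3 = 5 + 3 = 8$)
$X{\left(G \right)} = - \frac{2}{3} + \frac{5 G}{3}$ ($X{\left(G \right)} = \frac{-2 + G 5}{3} = \frac{-2 + 5 G}{3} = - \frac{2}{3} + \frac{5 G}{3}$)
$v{\left(r,k \right)} = \frac{38}{3}$ ($v{\left(r,k \right)} = - \frac{2}{3} + \frac{5}{3} \cdot 8 = - \frac{2}{3} + \frac{40}{3} = \frac{38}{3}$)
$v{\left(B{\left(-8,-3 \right)},35 \right)} + 405 = \frac{38}{3} + 405 = \frac{1253}{3}$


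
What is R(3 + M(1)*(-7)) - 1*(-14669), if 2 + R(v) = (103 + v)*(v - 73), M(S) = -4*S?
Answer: 9039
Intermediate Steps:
R(v) = -2 + (-73 + v)*(103 + v) (R(v) = -2 + (103 + v)*(v - 73) = -2 + (103 + v)*(-73 + v) = -2 + (-73 + v)*(103 + v))
R(3 + M(1)*(-7)) - 1*(-14669) = (-7521 + (3 - 4*1*(-7))**2 + 30*(3 - 4*1*(-7))) - 1*(-14669) = (-7521 + (3 - 4*(-7))**2 + 30*(3 - 4*(-7))) + 14669 = (-7521 + (3 + 28)**2 + 30*(3 + 28)) + 14669 = (-7521 + 31**2 + 30*31) + 14669 = (-7521 + 961 + 930) + 14669 = -5630 + 14669 = 9039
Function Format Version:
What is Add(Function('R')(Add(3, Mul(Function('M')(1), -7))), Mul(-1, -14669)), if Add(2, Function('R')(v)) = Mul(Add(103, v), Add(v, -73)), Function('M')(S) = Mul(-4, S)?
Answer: 9039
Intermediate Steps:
Function('R')(v) = Add(-2, Mul(Add(-73, v), Add(103, v))) (Function('R')(v) = Add(-2, Mul(Add(103, v), Add(v, -73))) = Add(-2, Mul(Add(103, v), Add(-73, v))) = Add(-2, Mul(Add(-73, v), Add(103, v))))
Add(Function('R')(Add(3, Mul(Function('M')(1), -7))), Mul(-1, -14669)) = Add(Add(-7521, Pow(Add(3, Mul(Mul(-4, 1), -7)), 2), Mul(30, Add(3, Mul(Mul(-4, 1), -7)))), Mul(-1, -14669)) = Add(Add(-7521, Pow(Add(3, Mul(-4, -7)), 2), Mul(30, Add(3, Mul(-4, -7)))), 14669) = Add(Add(-7521, Pow(Add(3, 28), 2), Mul(30, Add(3, 28))), 14669) = Add(Add(-7521, Pow(31, 2), Mul(30, 31)), 14669) = Add(Add(-7521, 961, 930), 14669) = Add(-5630, 14669) = 9039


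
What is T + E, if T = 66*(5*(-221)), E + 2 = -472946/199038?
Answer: -7258356181/99519 ≈ -72934.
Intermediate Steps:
E = -435511/99519 (E = -2 - 472946/199038 = -2 - 472946*1/199038 = -2 - 236473/99519 = -435511/99519 ≈ -4.3762)
T = -72930 (T = 66*(-1105) = -72930)
T + E = -72930 - 435511/99519 = -7258356181/99519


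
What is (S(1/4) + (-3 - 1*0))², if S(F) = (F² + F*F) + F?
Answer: 441/64 ≈ 6.8906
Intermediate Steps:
S(F) = F + 2*F² (S(F) = (F² + F²) + F = 2*F² + F = F + 2*F²)
(S(1/4) + (-3 - 1*0))² = ((1 + 2/4)/4 + (-3 - 1*0))² = ((1 + 2*(¼))/4 + (-3 + 0))² = ((1 + ½)/4 - 3)² = ((¼)*(3/2) - 3)² = (3/8 - 3)² = (-21/8)² = 441/64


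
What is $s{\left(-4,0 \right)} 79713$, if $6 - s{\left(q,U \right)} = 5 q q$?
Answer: $-5898762$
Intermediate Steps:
$s{\left(q,U \right)} = 6 - 5 q^{2}$ ($s{\left(q,U \right)} = 6 - 5 q q = 6 - 5 q^{2}$)
$s{\left(-4,0 \right)} 79713 = \left(6 - 5 \left(-4\right)^{2}\right) 79713 = \left(6 - 80\right) 79713 = \left(-74\right) 79713 = -5898762$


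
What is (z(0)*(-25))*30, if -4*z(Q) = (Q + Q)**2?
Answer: 0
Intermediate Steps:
z(Q) = -Q**2 (z(Q) = -(Q + Q)**2/4 = -4*Q**2/4 = -Q**2)
(z(0)*(-25))*30 = (-1*0**2*(-25))*30 = (-1*0*(-25))*30 = (0*(-25))*30 = 0*30 = 0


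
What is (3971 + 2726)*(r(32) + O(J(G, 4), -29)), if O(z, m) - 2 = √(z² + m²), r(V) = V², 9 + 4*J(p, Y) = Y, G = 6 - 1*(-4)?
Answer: 6871122 + 6697*√13481/4 ≈ 7.0655e+6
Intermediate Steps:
G = 10 (G = 6 + 4 = 10)
J(p, Y) = -9/4 + Y/4
O(z, m) = 2 + √(m² + z²) (O(z, m) = 2 + √(z² + m²) = 2 + √(m² + z²))
(3971 + 2726)*(r(32) + O(J(G, 4), -29)) = (3971 + 2726)*(32² + (2 + √((-29)² + (-9/4 + (¼)*4)²))) = 6697*(1024 + (2 + √(841 + (-9/4 + 1)²))) = 6697*(1024 + (2 + √(841 + (-5/4)²))) = 6697*(1024 + (2 + √(841 + 25/16))) = 6697*(1024 + (2 + √(13481/16))) = 6697*(1024 + (2 + √13481/4)) = 6697*(1026 + √13481/4) = 6871122 + 6697*√13481/4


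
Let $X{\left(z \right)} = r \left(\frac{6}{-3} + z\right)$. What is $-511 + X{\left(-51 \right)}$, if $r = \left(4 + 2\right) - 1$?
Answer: $-776$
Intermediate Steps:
$r = 5$ ($r = 6 - 1 = 5$)
$X{\left(z \right)} = -10 + 5 z$ ($X{\left(z \right)} = 5 \left(\frac{6}{-3} + z\right) = 5 \left(6 \left(- \frac{1}{3}\right) + z\right) = 5 \left(-2 + z\right) = -10 + 5 z$)
$-511 + X{\left(-51 \right)} = -511 + \left(-10 + 5 \left(-51\right)\right) = -511 - 265 = -776$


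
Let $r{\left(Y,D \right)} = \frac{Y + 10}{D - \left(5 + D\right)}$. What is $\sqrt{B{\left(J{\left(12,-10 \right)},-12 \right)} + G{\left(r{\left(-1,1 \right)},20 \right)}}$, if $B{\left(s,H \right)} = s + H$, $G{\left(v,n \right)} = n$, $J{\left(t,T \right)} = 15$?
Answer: $\sqrt{23} \approx 4.7958$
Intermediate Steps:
$r{\left(Y,D \right)} = -2 - \frac{Y}{5}$ ($r{\left(Y,D \right)} = \frac{10 + Y}{-5} = \left(10 + Y\right) \left(- \frac{1}{5}\right) = -2 - \frac{Y}{5}$)
$B{\left(s,H \right)} = H + s$
$\sqrt{B{\left(J{\left(12,-10 \right)},-12 \right)} + G{\left(r{\left(-1,1 \right)},20 \right)}} = \sqrt{\left(-12 + 15\right) + 20} = \sqrt{3 + 20} = \sqrt{23}$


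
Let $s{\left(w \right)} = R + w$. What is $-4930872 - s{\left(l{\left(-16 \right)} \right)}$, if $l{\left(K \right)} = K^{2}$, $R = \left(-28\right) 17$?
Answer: $-4930652$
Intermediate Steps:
$R = -476$
$s{\left(w \right)} = -476 + w$
$-4930872 - s{\left(l{\left(-16 \right)} \right)} = -4930872 - \left(-476 + \left(-16\right)^{2}\right) = -4930872 - \left(-476 + 256\right) = -4930872 - -220 = -4930872 + 220 = -4930652$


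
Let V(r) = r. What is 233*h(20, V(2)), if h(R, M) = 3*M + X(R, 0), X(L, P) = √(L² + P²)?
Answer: 6058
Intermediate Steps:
h(R, M) = √(R²) + 3*M (h(R, M) = 3*M + √(R² + 0²) = 3*M + √(R² + 0) = 3*M + √(R²) = √(R²) + 3*M)
233*h(20, V(2)) = 233*(√(20²) + 3*2) = 233*(√400 + 6) = 233*(20 + 6) = 233*26 = 6058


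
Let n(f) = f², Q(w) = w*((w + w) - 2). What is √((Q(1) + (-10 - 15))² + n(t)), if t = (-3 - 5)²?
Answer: √4721 ≈ 68.709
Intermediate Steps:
Q(w) = w*(-2 + 2*w) (Q(w) = w*(2*w - 2) = w*(-2 + 2*w))
t = 64 (t = (-8)² = 64)
√((Q(1) + (-10 - 15))² + n(t)) = √((2*1*(-1 + 1) + (-10 - 15))² + 64²) = √((2*1*0 - 25)² + 4096) = √((0 - 25)² + 4096) = √((-25)² + 4096) = √(625 + 4096) = √4721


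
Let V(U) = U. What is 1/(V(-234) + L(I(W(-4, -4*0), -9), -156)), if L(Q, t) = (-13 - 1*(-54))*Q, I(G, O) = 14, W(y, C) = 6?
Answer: 1/340 ≈ 0.0029412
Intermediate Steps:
L(Q, t) = 41*Q (L(Q, t) = (-13 + 54)*Q = 41*Q)
1/(V(-234) + L(I(W(-4, -4*0), -9), -156)) = 1/(-234 + 41*14) = 1/(-234 + 574) = 1/340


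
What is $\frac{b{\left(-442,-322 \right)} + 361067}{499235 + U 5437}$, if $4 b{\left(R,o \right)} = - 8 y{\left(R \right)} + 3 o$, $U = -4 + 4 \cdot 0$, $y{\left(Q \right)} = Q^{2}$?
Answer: $- \frac{59805}{954974} \approx -0.062625$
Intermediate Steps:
$U = -4$ ($U = -4 + 0 = -4$)
$b{\left(R,o \right)} = - 2 R^{2} + \frac{3 o}{4}$ ($b{\left(R,o \right)} = \frac{- 8 R^{2} + 3 o}{4} = - 2 R^{2} + \frac{3 o}{4}$)
$\frac{b{\left(-442,-322 \right)} + 361067}{499235 + U 5437} = \frac{\left(- 2 \left(-442\right)^{2} + \frac{3}{4} \left(-322\right)\right) + 361067}{499235 - 21748} = \frac{\left(\left(-2\right) 195364 - \frac{483}{2}\right) + 361067}{499235 - 21748} = \frac{\left(-390728 - \frac{483}{2}\right) + 361067}{477487} = \left(- \frac{781939}{2} + 361067\right) \frac{1}{477487} = \left(- \frac{59805}{2}\right) \frac{1}{477487} = - \frac{59805}{954974}$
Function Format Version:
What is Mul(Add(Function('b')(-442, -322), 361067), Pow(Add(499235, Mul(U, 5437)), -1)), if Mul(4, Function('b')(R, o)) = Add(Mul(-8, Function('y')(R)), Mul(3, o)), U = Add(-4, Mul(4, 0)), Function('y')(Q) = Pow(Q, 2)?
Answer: Rational(-59805, 954974) ≈ -0.062625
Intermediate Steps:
U = -4 (U = Add(-4, 0) = -4)
Function('b')(R, o) = Add(Mul(-2, Pow(R, 2)), Mul(Rational(3, 4), o)) (Function('b')(R, o) = Mul(Rational(1, 4), Add(Mul(-8, Pow(R, 2)), Mul(3, o))) = Add(Mul(-2, Pow(R, 2)), Mul(Rational(3, 4), o)))
Mul(Add(Function('b')(-442, -322), 361067), Pow(Add(499235, Mul(U, 5437)), -1)) = Mul(Add(Add(Mul(-2, Pow(-442, 2)), Mul(Rational(3, 4), -322)), 361067), Pow(Add(499235, Mul(-4, 5437)), -1)) = Mul(Add(Add(Mul(-2, 195364), Rational(-483, 2)), 361067), Pow(Add(499235, -21748), -1)) = Mul(Add(Add(-390728, Rational(-483, 2)), 361067), Pow(477487, -1)) = Mul(Add(Rational(-781939, 2), 361067), Rational(1, 477487)) = Mul(Rational(-59805, 2), Rational(1, 477487)) = Rational(-59805, 954974)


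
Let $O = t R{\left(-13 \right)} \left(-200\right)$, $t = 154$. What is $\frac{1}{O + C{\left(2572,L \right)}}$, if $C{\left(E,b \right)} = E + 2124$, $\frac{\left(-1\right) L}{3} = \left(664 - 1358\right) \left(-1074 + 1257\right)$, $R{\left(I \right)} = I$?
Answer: $\frac{1}{405096} \approx 2.4686 \cdot 10^{-6}$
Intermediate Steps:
$L = 381006$ ($L = - 3 \left(664 - 1358\right) \left(-1074 + 1257\right) = - 3 \left(\left(-694\right) 183\right) = \left(-3\right) \left(-127002\right) = 381006$)
$O = 400400$ ($O = 154 \left(-13\right) \left(-200\right) = \left(-2002\right) \left(-200\right) = 400400$)
$C{\left(E,b \right)} = 2124 + E$
$\frac{1}{O + C{\left(2572,L \right)}} = \frac{1}{400400 + \left(2124 + 2572\right)} = \frac{1}{400400 + 4696} = \frac{1}{405096}$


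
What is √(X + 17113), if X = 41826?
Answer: √58939 ≈ 242.77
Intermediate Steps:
√(X + 17113) = √(41826 + 17113) = √58939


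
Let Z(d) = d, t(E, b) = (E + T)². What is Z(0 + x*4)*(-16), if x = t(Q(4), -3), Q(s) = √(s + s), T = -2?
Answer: -768 + 512*√2 ≈ -43.923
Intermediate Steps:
Q(s) = √2*√s (Q(s) = √(2*s) = √2*√s)
t(E, b) = (-2 + E)² (t(E, b) = (E - 2)² = (-2 + E)²)
x = (-2 + 2*√2)² (x = (-2 + √2*√4)² = (-2 + √2*2)² = (-2 + 2*√2)² ≈ 0.68629)
Z(0 + x*4)*(-16) = (0 + (12 - 8*√2)*4)*(-16) = (0 + (48 - 32*√2))*(-16) = (48 - 32*√2)*(-16) = -768 + 512*√2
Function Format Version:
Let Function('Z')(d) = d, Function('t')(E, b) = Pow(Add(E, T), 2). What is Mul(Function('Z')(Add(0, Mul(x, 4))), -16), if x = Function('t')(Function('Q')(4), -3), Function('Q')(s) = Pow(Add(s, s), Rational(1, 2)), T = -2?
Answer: Add(-768, Mul(512, Pow(2, Rational(1, 2)))) ≈ -43.923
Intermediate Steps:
Function('Q')(s) = Mul(Pow(2, Rational(1, 2)), Pow(s, Rational(1, 2))) (Function('Q')(s) = Pow(Mul(2, s), Rational(1, 2)) = Mul(Pow(2, Rational(1, 2)), Pow(s, Rational(1, 2))))
Function('t')(E, b) = Pow(Add(-2, E), 2) (Function('t')(E, b) = Pow(Add(E, -2), 2) = Pow(Add(-2, E), 2))
x = Pow(Add(-2, Mul(2, Pow(2, Rational(1, 2)))), 2) (x = Pow(Add(-2, Mul(Pow(2, Rational(1, 2)), Pow(4, Rational(1, 2)))), 2) = Pow(Add(-2, Mul(Pow(2, Rational(1, 2)), 2)), 2) = Pow(Add(-2, Mul(2, Pow(2, Rational(1, 2)))), 2) ≈ 0.68629)
Mul(Function('Z')(Add(0, Mul(x, 4))), -16) = Mul(Add(0, Mul(Add(12, Mul(-8, Pow(2, Rational(1, 2)))), 4)), -16) = Mul(Add(0, Add(48, Mul(-32, Pow(2, Rational(1, 2))))), -16) = Mul(Add(48, Mul(-32, Pow(2, Rational(1, 2)))), -16) = Add(-768, Mul(512, Pow(2, Rational(1, 2))))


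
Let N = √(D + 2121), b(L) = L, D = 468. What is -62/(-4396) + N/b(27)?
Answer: 31/2198 + √2589/27 ≈ 1.8986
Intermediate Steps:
N = √2589 (N = √(468 + 2121) = √2589 ≈ 50.882)
-62/(-4396) + N/b(27) = -62/(-4396) + √2589/27 = -62*(-1/4396) + √2589*(1/27) = 31/2198 + √2589/27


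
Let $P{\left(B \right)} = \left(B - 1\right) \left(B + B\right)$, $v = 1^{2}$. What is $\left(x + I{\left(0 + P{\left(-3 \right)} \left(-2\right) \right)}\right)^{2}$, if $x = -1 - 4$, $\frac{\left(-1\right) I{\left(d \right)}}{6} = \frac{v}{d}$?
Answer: $\frac{1521}{64} \approx 23.766$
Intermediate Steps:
$v = 1$
$P{\left(B \right)} = 2 B \left(-1 + B\right)$ ($P{\left(B \right)} = \left(-1 + B\right) 2 B = 2 B \left(-1 + B\right)$)
$I{\left(d \right)} = - \frac{6}{d}$ ($I{\left(d \right)} = - 6 \cdot 1 \frac{1}{d} = - \frac{6}{d}$)
$x = -5$ ($x = -1 - 4 = -5$)
$\left(x + I{\left(0 + P{\left(-3 \right)} \left(-2\right) \right)}\right)^{2} = \left(-5 - \frac{6}{0 + 2 \left(-3\right) \left(-1 - 3\right) \left(-2\right)}\right)^{2} = \left(-5 - \frac{6}{0 + 2 \left(-3\right) \left(-4\right) \left(-2\right)}\right)^{2} = \left(-5 - \frac{6}{0 + 24 \left(-2\right)}\right)^{2} = \left(-5 - \frac{6}{0 - 48}\right)^{2} = \left(-5 - \frac{6}{-48}\right)^{2} = \left(-5 - - \frac{1}{8}\right)^{2} = \left(-5 + \frac{1}{8}\right)^{2} = \left(- \frac{39}{8}\right)^{2} = \frac{1521}{64}$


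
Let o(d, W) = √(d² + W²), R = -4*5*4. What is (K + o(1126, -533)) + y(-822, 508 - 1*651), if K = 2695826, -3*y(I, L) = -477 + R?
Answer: 8088035/3 + √1551965 ≈ 2.6973e+6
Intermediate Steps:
R = -80 (R = -20*4 = -80)
o(d, W) = √(W² + d²)
y(I, L) = 557/3 (y(I, L) = -(-477 - 80)/3 = -⅓*(-557) = 557/3)
(K + o(1126, -533)) + y(-822, 508 - 1*651) = (2695826 + √((-533)² + 1126²)) + 557/3 = (2695826 + √(284089 + 1267876)) + 557/3 = (2695826 + √1551965) + 557/3 = 8088035/3 + √1551965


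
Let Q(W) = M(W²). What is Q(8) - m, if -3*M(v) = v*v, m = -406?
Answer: -2878/3 ≈ -959.33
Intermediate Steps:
M(v) = -v²/3 (M(v) = -v*v/3 = -v²/3)
Q(W) = -W⁴/3
Q(8) - m = -⅓*8⁴ - 1*(-406) = -⅓*4096 + 406 = -4096/3 + 406 = -2878/3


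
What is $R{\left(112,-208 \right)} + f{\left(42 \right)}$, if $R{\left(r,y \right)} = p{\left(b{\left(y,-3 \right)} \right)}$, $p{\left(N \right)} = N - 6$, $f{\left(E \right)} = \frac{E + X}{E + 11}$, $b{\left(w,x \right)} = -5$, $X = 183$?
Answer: $- \frac{358}{53} \approx -6.7547$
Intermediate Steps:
$f{\left(E \right)} = \frac{183 + E}{11 + E}$ ($f{\left(E \right)} = \frac{E + 183}{E + 11} = \frac{183 + E}{11 + E}$)
$p{\left(N \right)} = -6 + N$
$R{\left(r,y \right)} = -11$ ($R{\left(r,y \right)} = -6 - 5 = -11$)
$R{\left(112,-208 \right)} + f{\left(42 \right)} = -11 + \frac{183 + 42}{11 + 42} = -11 + \frac{1}{53} \cdot 225 = -11 + \frac{225}{53} = - \frac{358}{53}$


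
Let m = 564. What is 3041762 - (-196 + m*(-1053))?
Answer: 3635850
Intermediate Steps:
3041762 - (-196 + m*(-1053)) = 3041762 - (-196 + 564*(-1053)) = 3041762 - (-196 - 593892) = 3041762 - 1*(-594088) = 3041762 + 594088 = 3635850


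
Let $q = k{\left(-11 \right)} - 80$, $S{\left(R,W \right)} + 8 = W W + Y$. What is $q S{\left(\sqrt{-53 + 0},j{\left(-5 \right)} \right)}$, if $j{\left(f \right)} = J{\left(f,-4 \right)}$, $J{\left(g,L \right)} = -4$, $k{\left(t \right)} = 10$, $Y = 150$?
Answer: $-11060$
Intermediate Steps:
$j{\left(f \right)} = -4$
$S{\left(R,W \right)} = 142 + W^{2}$ ($S{\left(R,W \right)} = -8 + \left(W W + 150\right) = -8 + \left(W^{2} + 150\right) = -8 + \left(150 + W^{2}\right) = 142 + W^{2}$)
$q = -70$ ($q = 10 - 80 = -70$)
$q S{\left(\sqrt{-53 + 0},j{\left(-5 \right)} \right)} = - 70 \left(142 + \left(-4\right)^{2}\right) = - 70 \left(142 + 16\right) = \left(-70\right) 158 = -11060$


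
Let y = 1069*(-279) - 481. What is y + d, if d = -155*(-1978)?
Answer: 7858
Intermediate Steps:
d = 306590
y = -298732 (y = -298251 - 481 = -298732)
y + d = -298732 + 306590 = 7858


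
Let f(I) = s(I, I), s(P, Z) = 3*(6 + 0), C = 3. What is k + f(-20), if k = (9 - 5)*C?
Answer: 30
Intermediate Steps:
s(P, Z) = 18 (s(P, Z) = 3*6 = 18)
f(I) = 18
k = 12 (k = (9 - 5)*3 = 4*3 = 12)
k + f(-20) = 12 + 18 = 30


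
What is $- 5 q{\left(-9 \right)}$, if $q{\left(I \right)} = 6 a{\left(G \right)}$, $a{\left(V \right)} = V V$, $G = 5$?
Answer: $-750$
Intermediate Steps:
$a{\left(V \right)} = V^{2}$
$q{\left(I \right)} = 150$ ($q{\left(I \right)} = 6 \cdot 5^{2} = 6 \cdot 25 = 150$)
$- 5 q{\left(-9 \right)} = \left(-5\right) 150 = -750$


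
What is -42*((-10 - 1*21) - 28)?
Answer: 2478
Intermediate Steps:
-42*((-10 - 1*21) - 28) = -42*((-10 - 21) - 28) = -42*(-31 - 28) = -42*(-59) = 2478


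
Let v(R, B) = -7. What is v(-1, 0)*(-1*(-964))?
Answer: -6748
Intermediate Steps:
v(-1, 0)*(-1*(-964)) = -(-7)*(-964) = -7*964 = -6748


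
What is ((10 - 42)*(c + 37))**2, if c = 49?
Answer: 7573504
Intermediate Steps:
((10 - 42)*(c + 37))**2 = ((10 - 42)*(49 + 37))**2 = (-32*86)**2 = (-2752)**2 = 7573504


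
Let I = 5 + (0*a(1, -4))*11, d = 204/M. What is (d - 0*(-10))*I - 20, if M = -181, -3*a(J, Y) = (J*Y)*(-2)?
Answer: -4640/181 ≈ -25.635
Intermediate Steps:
a(J, Y) = 2*J*Y/3 (a(J, Y) = -J*Y*(-2)/3 = -(-2)*J*Y/3 = 2*J*Y/3)
d = -204/181 (d = 204/(-181) = 204*(-1/181) = -204/181 ≈ -1.1271)
I = 5 (I = 5 + (0*((2/3)*1*(-4)))*11 = 5 + (0*(-8/3))*11 = 5 + 0*11 = 5 + 0 = 5)
(d - 0*(-10))*I - 20 = (-204/181 - 0*(-10))*5 - 20 = (-204/181 - 1*0)*5 - 20 = (-204/181 + 0)*5 - 20 = -204/181*5 - 20 = -1020/181 - 20 = -4640/181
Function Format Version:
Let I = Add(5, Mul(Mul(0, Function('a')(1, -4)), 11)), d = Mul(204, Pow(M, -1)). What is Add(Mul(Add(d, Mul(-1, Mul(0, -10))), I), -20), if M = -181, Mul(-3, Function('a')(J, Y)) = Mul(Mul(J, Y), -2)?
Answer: Rational(-4640, 181) ≈ -25.635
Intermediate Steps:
Function('a')(J, Y) = Mul(Rational(2, 3), J, Y) (Function('a')(J, Y) = Mul(Rational(-1, 3), Mul(Mul(J, Y), -2)) = Mul(Rational(-1, 3), Mul(-2, J, Y)) = Mul(Rational(2, 3), J, Y))
d = Rational(-204, 181) (d = Mul(204, Pow(-181, -1)) = Mul(204, Rational(-1, 181)) = Rational(-204, 181) ≈ -1.1271)
I = 5 (I = Add(5, Mul(Mul(0, Mul(Rational(2, 3), 1, -4)), 11)) = Add(5, Mul(Mul(0, Rational(-8, 3)), 11)) = Add(5, Mul(0, 11)) = Add(5, 0) = 5)
Add(Mul(Add(d, Mul(-1, Mul(0, -10))), I), -20) = Add(Mul(Add(Rational(-204, 181), Mul(-1, Mul(0, -10))), 5), -20) = Add(Mul(Add(Rational(-204, 181), Mul(-1, 0)), 5), -20) = Add(Mul(Add(Rational(-204, 181), 0), 5), -20) = Add(Mul(Rational(-204, 181), 5), -20) = Add(Rational(-1020, 181), -20) = Rational(-4640, 181)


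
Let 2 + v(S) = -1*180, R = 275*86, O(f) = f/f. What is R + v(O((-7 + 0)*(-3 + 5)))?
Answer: 23468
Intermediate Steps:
O(f) = 1
R = 23650
v(S) = -182 (v(S) = -2 - 1*180 = -2 - 180 = -182)
R + v(O((-7 + 0)*(-3 + 5))) = 23650 - 182 = 23468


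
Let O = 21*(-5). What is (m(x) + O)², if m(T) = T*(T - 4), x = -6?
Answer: 2025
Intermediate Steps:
m(T) = T*(-4 + T)
O = -105
(m(x) + O)² = (-6*(-4 - 6) - 105)² = (-6*(-10) - 105)² = (60 - 105)² = (-45)² = 2025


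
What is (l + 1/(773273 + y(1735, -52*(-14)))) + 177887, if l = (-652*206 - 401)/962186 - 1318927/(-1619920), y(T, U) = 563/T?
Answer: 92997435857205831303958459/522787406616956929040 ≈ 1.7789e+5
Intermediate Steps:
l = 525414405731/779332172560 (l = (-134312 - 401)*(1/962186) - 1318927*(-1/1619920) = -134713*1/962186 + 1318927/1619920 = -134713/962186 + 1318927/1619920 = 525414405731/779332172560 ≈ 0.67419)
(l + 1/(773273 + y(1735, -52*(-14)))) + 177887 = (525414405731/779332172560 + 1/(773273 + 563/1735)) + 177887 = (525414405731/779332172560 + 1/(1341629218/1735)) + 177887 = (525414405731/779332172560 + 1735/1341629218) + 177887 = 352456335214067819979/522787406616956929040 + 177887 = 92997435857205831303958459/522787406616956929040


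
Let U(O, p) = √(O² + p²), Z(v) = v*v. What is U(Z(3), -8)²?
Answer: 145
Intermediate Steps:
Z(v) = v²
U(Z(3), -8)² = (√((3²)² + (-8)²))² = (√(9² + 64))² = (√(81 + 64))² = (√145)² = 145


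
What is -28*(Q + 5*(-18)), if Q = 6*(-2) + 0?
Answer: 2856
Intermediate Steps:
Q = -12 (Q = -12 + 0 = -12)
-28*(Q + 5*(-18)) = -28*(-12 + 5*(-18)) = -28*(-12 - 90) = -28*(-102) = 2856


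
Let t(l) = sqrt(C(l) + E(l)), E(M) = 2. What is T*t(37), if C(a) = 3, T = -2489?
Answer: -2489*sqrt(5) ≈ -5565.6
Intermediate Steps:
t(l) = sqrt(5) (t(l) = sqrt(3 + 2) = sqrt(5))
T*t(37) = -2489*sqrt(5)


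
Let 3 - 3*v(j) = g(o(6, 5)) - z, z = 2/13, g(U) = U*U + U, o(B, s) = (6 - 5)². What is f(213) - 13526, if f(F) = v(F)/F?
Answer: -37453489/2769 ≈ -13526.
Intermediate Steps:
o(B, s) = 1 (o(B, s) = 1² = 1)
g(U) = U + U² (g(U) = U² + U = U + U²)
z = 2/13 (z = 2*(1/13) = 2/13 ≈ 0.15385)
v(j) = 5/13 (v(j) = 1 - (1*(1 + 1) - 1*2/13)/3 = 1 - (1*2 - 2/13)/3 = 1 - (2 - 2/13)/3 = 1 - ⅓*24/13 = 1 - 8/13 = 5/13)
f(F) = 5/(13*F)
f(213) - 13526 = (5/13)/213 - 13526 = (5/13)*(1/213) - 13526 = 5/2769 - 13526 = -37453489/2769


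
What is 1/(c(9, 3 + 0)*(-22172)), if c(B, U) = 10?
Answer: -1/221720 ≈ -4.5102e-6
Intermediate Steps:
1/(c(9, 3 + 0)*(-22172)) = 1/(10*(-22172)) = 1/(-221720) = -1/221720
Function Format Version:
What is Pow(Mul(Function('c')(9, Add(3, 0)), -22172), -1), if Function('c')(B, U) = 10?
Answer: Rational(-1, 221720) ≈ -4.5102e-6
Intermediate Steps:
Pow(Mul(Function('c')(9, Add(3, 0)), -22172), -1) = Pow(Mul(10, -22172), -1) = Pow(-221720, -1) = Rational(-1, 221720)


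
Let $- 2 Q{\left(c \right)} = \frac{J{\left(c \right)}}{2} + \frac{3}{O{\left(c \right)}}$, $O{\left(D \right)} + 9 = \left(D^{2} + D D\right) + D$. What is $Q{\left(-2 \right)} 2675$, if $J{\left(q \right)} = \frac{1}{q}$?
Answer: $\frac{13375}{8} \approx 1671.9$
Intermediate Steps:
$O{\left(D \right)} = -9 + D + 2 D^{2}$ ($O{\left(D \right)} = -9 + \left(\left(D^{2} + D D\right) + D\right) = -9 + \left(\left(D^{2} + D^{2}\right) + D\right) = -9 + \left(2 D^{2} + D\right) = -9 + \left(D + 2 D^{2}\right) = -9 + D + 2 D^{2}$)
$Q{\left(c \right)} = - \frac{3}{2 \left(-9 + c + 2 c^{2}\right)} - \frac{1}{4 c}$ ($Q{\left(c \right)} = - \frac{\frac{1}{c 2} + \frac{3}{-9 + c + 2 c^{2}}}{2} = - \frac{\frac{1}{c} \frac{1}{2} + \frac{3}{-9 + c + 2 c^{2}}}{2} = - \frac{\frac{1}{2 c} + \frac{3}{-9 + c + 2 c^{2}}}{2} = - \frac{3}{2 \left(-9 + c + 2 c^{2}\right)} - \frac{1}{4 c}$)
$Q{\left(-2 \right)} 2675 = \frac{9 - -14 - 2 \left(-2\right)^{2}}{4 \left(-2\right) \left(-9 - 2 + 2 \left(-2\right)^{2}\right)} 2675 = \frac{1}{4} \left(- \frac{1}{2}\right) \frac{1}{-9 - 2 + 2 \cdot 4} \left(9 + 14 - 8\right) 2675 = \frac{1}{4} \left(- \frac{1}{2}\right) \frac{1}{-9 - 2 + 8} \left(9 + 14 - 8\right) 2675 = \frac{1}{4} \left(- \frac{1}{2}\right) \frac{1}{-3} \cdot 15 \cdot 2675 = \frac{1}{4} \left(- \frac{1}{2}\right) \left(- \frac{1}{3}\right) 15 \cdot 2675 = \frac{5}{8} \cdot 2675 = \frac{13375}{8}$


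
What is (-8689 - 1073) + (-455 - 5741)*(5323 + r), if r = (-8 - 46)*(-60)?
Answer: -53066110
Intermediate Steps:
r = 3240 (r = -54*(-60) = 3240)
(-8689 - 1073) + (-455 - 5741)*(5323 + r) = (-8689 - 1073) + (-455 - 5741)*(5323 + 3240) = -9762 - 6196*8563 = -9762 - 53056348 = -53066110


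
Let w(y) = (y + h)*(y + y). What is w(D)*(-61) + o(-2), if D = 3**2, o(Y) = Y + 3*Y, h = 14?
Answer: -25262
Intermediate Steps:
o(Y) = 4*Y
D = 9
w(y) = 2*y*(14 + y) (w(y) = (y + 14)*(y + y) = (14 + y)*(2*y) = 2*y*(14 + y))
w(D)*(-61) + o(-2) = (2*9*(14 + 9))*(-61) + 4*(-2) = (2*9*23)*(-61) - 8 = 414*(-61) - 8 = -25254 - 8 = -25262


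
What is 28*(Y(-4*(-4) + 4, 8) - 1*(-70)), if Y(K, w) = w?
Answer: 2184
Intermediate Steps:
28*(Y(-4*(-4) + 4, 8) - 1*(-70)) = 28*(8 - 1*(-70)) = 28*(8 + 70) = 28*78 = 2184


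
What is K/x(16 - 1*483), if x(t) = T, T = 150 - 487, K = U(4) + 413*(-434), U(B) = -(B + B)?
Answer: 179250/337 ≈ 531.90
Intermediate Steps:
U(B) = -2*B
K = -179250 (K = -2*4 + 413*(-434) = -8 - 179242 = -179250)
T = -337
x(t) = -337
K/x(16 - 1*483) = -179250/(-337) = -179250*(-1/337) = 179250/337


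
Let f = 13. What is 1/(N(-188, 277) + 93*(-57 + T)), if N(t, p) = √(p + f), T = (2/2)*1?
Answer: -2604/13561487 - √290/27122974 ≈ -0.00019264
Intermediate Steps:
T = 1 (T = (2*(½))*1 = 1*1 = 1)
N(t, p) = √(13 + p) (N(t, p) = √(p + 13) = √(13 + p))
1/(N(-188, 277) + 93*(-57 + T)) = 1/(√(13 + 277) + 93*(-57 + 1)) = 1/(√290 + 93*(-56)) = 1/(√290 - 5208) = 1/(-5208 + √290)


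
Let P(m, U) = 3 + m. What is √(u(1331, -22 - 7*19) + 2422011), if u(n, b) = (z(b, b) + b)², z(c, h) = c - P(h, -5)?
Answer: 5*√97879 ≈ 1564.3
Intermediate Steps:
z(c, h) = -3 + c - h (z(c, h) = c - (3 + h) = c + (-3 - h) = -3 + c - h)
u(n, b) = (-3 + b)² (u(n, b) = ((-3 + b - b) + b)² = (-3 + b)²)
√(u(1331, -22 - 7*19) + 2422011) = √((-3 + (-22 - 7*19))² + 2422011) = √((-3 + (-22 - 133))² + 2422011) = √((-3 - 155)² + 2422011) = √((-158)² + 2422011) = √(24964 + 2422011) = √2446975 = 5*√97879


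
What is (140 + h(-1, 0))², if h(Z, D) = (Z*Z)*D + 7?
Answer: 21609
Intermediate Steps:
h(Z, D) = 7 + D*Z² (h(Z, D) = Z²*D + 7 = D*Z² + 7 = 7 + D*Z²)
(140 + h(-1, 0))² = (140 + (7 + 0*(-1)²))² = (140 + (7 + 0*1))² = (140 + (7 + 0))² = (140 + 7)² = 147² = 21609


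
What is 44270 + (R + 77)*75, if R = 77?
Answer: 55820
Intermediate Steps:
44270 + (R + 77)*75 = 44270 + (77 + 77)*75 = 44270 + 154*75 = 44270 + 11550 = 55820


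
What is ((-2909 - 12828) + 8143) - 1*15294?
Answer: -22888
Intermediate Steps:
((-2909 - 12828) + 8143) - 1*15294 = (-15737 + 8143) - 15294 = -7594 - 15294 = -22888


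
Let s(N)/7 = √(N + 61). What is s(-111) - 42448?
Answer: -42448 + 35*I*√2 ≈ -42448.0 + 49.497*I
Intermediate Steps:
s(N) = 7*√(61 + N) (s(N) = 7*√(N + 61) = 7*√(61 + N))
s(-111) - 42448 = 7*√(61 - 111) - 42448 = 7*√(-50) - 42448 = 7*(5*I*√2) - 42448 = 35*I*√2 - 42448 = -42448 + 35*I*√2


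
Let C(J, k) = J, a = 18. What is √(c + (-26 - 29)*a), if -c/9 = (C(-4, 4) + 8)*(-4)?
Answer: 3*I*√94 ≈ 29.086*I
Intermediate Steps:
c = 144 (c = -9*(-4 + 8)*(-4) = -36*(-4) = -9*(-16) = 144)
√(c + (-26 - 29)*a) = √(144 + (-26 - 29)*18) = √(144 - 55*18) = √(144 - 990) = √(-846) = 3*I*√94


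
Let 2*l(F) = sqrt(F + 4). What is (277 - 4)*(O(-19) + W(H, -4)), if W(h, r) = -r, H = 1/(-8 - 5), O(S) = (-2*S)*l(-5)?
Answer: 1092 + 5187*I ≈ 1092.0 + 5187.0*I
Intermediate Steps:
l(F) = sqrt(4 + F)/2 (l(F) = sqrt(F + 4)/2 = sqrt(4 + F)/2)
O(S) = -I*S (O(S) = (-2*S)*(sqrt(4 - 5)/2) = (-2*S)*(sqrt(-1)/2) = (-2*S)*(I/2) = -I*S)
H = -1/13 (H = 1/(-13) = -1/13 ≈ -0.076923)
(277 - 4)*(O(-19) + W(H, -4)) = (277 - 4)*(-1*I*(-19) - 1*(-4)) = 273*(19*I + 4) = 273*(4 + 19*I) = 1092 + 5187*I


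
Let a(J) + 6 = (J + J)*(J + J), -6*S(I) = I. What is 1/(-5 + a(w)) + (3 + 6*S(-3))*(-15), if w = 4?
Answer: -4769/53 ≈ -89.981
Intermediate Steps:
S(I) = -I/6
a(J) = -6 + 4*J**2 (a(J) = -6 + (J + J)*(J + J) = -6 + (2*J)*(2*J) = -6 + 4*J**2)
1/(-5 + a(w)) + (3 + 6*S(-3))*(-15) = 1/(-5 + (-6 + 4*4**2)) + (3 + 6*(-1/6*(-3)))*(-15) = 1/(-5 + (-6 + 4*16)) + (3 + 6*(1/2))*(-15) = 1/(-5 + (-6 + 64)) + (3 + 3)*(-15) = 1/(-5 + 58) + 6*(-15) = 1/53 - 90 = -4769/53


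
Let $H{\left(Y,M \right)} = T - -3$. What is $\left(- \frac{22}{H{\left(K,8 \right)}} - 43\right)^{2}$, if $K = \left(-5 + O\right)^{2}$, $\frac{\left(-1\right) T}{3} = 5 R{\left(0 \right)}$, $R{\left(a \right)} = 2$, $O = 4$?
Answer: $\frac{1297321}{729} \approx 1779.6$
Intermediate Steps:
$T = -30$ ($T = - 3 \cdot 5 \cdot 2 = \left(-3\right) 10 = -30$)
$K = 1$ ($K = \left(-5 + 4\right)^{2} = \left(-1\right)^{2} = 1$)
$H{\left(Y,M \right)} = -27$ ($H{\left(Y,M \right)} = -30 - -3 = -30 + 3 = -27$)
$\left(- \frac{22}{H{\left(K,8 \right)}} - 43\right)^{2} = \left(- \frac{22}{-27} - 43\right)^{2} = \left(\left(-22\right) \left(- \frac{1}{27}\right) - 43\right)^{2} = \left(\frac{22}{27} - 43\right)^{2} = \left(- \frac{1139}{27}\right)^{2} = \frac{1297321}{729}$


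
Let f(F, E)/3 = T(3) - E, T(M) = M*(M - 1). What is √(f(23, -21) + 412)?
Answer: √493 ≈ 22.204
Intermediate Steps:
T(M) = M*(-1 + M)
f(F, E) = 18 - 3*E (f(F, E) = 3*(3*(-1 + 3) - E) = 3*(3*2 - E) = 3*(6 - E) = 18 - 3*E)
√(f(23, -21) + 412) = √((18 - 3*(-21)) + 412) = √((18 + 63) + 412) = √(81 + 412) = √493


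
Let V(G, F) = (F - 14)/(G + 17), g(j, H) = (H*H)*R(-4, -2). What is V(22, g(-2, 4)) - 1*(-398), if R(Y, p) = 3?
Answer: 15556/39 ≈ 398.87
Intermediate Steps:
g(j, H) = 3*H**2 (g(j, H) = (H*H)*3 = H**2*3 = 3*H**2)
V(G, F) = (-14 + F)/(17 + G)
V(22, g(-2, 4)) - 1*(-398) = (-14 + 3*4**2)/(17 + 22) - 1*(-398) = (-14 + 3*16)/39 + 398 = (-14 + 48)/39 + 398 = (1/39)*34 + 398 = 34/39 + 398 = 15556/39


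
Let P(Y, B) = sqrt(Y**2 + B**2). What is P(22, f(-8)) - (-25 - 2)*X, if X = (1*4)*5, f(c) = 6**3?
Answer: 540 + 2*sqrt(11785) ≈ 757.12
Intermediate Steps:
f(c) = 216
X = 20 (X = 4*5 = 20)
P(Y, B) = sqrt(B**2 + Y**2)
P(22, f(-8)) - (-25 - 2)*X = sqrt(216**2 + 22**2) - (-25 - 2)*20 = sqrt(46656 + 484) - (-27)*20 = sqrt(47140) - 1*(-540) = 2*sqrt(11785) + 540 = 540 + 2*sqrt(11785)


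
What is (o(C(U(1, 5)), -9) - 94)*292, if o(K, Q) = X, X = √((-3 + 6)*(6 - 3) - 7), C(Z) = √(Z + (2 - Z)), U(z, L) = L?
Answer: -27448 + 292*√2 ≈ -27035.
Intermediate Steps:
C(Z) = √2
X = √2 (X = √(3*3 - 7) = √(9 - 7) = √2 ≈ 1.4142)
o(K, Q) = √2
(o(C(U(1, 5)), -9) - 94)*292 = (√2 - 94)*292 = (-94 + √2)*292 = -27448 + 292*√2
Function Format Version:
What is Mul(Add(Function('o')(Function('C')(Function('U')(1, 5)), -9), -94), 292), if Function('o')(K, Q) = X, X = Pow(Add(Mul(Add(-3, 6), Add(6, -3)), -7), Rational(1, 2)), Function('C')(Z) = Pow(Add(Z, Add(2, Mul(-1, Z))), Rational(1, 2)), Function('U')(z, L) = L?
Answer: Add(-27448, Mul(292, Pow(2, Rational(1, 2)))) ≈ -27035.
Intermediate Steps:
Function('C')(Z) = Pow(2, Rational(1, 2))
X = Pow(2, Rational(1, 2)) (X = Pow(Add(Mul(3, 3), -7), Rational(1, 2)) = Pow(Add(9, -7), Rational(1, 2)) = Pow(2, Rational(1, 2)) ≈ 1.4142)
Function('o')(K, Q) = Pow(2, Rational(1, 2))
Mul(Add(Function('o')(Function('C')(Function('U')(1, 5)), -9), -94), 292) = Mul(Add(Pow(2, Rational(1, 2)), -94), 292) = Mul(Add(-94, Pow(2, Rational(1, 2))), 292) = Add(-27448, Mul(292, Pow(2, Rational(1, 2))))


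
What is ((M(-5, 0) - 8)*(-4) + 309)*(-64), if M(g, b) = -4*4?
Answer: -25920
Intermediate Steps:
M(g, b) = -16
((M(-5, 0) - 8)*(-4) + 309)*(-64) = ((-16 - 8)*(-4) + 309)*(-64) = (-24*(-4) + 309)*(-64) = (96 + 309)*(-64) = 405*(-64) = -25920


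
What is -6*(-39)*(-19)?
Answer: -4446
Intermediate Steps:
-6*(-39)*(-19) = 234*(-19) = -4446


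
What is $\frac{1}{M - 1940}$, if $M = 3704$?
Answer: $\frac{1}{1764} \approx 0.00056689$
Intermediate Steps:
$\frac{1}{M - 1940} = \frac{1}{3704 - 1940} = \frac{1}{1764}$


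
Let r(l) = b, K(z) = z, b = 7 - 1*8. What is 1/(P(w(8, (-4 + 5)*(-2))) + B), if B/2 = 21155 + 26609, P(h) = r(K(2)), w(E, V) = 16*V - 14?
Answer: 1/95527 ≈ 1.0468e-5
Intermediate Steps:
b = -1 (b = 7 - 8 = -1)
r(l) = -1
w(E, V) = -14 + 16*V
P(h) = -1
B = 95528 (B = 2*(21155 + 26609) = 2*47764 = 95528)
1/(P(w(8, (-4 + 5)*(-2))) + B) = 1/(-1 + 95528) = 1/95527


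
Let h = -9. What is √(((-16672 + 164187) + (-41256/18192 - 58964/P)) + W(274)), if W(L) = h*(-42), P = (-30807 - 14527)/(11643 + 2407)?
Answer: 35*√40043301740349994/17181586 ≈ 407.63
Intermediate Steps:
P = -22667/7025 (P = -45334/14050 = -45334*1/14050 = -22667/7025 ≈ -3.2266)
W(L) = 378 (W(L) = -9*(-42) = 378)
√(((-16672 + 164187) + (-41256/18192 - 58964/P)) + W(274)) = √(((-16672 + 164187) + (-41256/18192 - 58964/(-22667/7025))) + 378) = √((147515 + (-41256*1/18192 - 58964*(-7025/22667))) + 378) = √((147515 + (-1719/758 + 414222100/22667)) + 378) = √((147515 + 313941387227/17181586) + 378) = √(2848483046017/17181586 + 378) = √(2854977685525/17181586) = 35*√40043301740349994/17181586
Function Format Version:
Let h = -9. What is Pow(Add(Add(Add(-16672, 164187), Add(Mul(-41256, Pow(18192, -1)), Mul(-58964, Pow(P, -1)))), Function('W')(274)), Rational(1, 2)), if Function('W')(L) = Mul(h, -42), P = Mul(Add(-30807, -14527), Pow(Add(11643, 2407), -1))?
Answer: Mul(Rational(35, 17181586), Pow(40043301740349994, Rational(1, 2))) ≈ 407.63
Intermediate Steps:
P = Rational(-22667, 7025) (P = Mul(-45334, Pow(14050, -1)) = Mul(-45334, Rational(1, 14050)) = Rational(-22667, 7025) ≈ -3.2266)
Function('W')(L) = 378 (Function('W')(L) = Mul(-9, -42) = 378)
Pow(Add(Add(Add(-16672, 164187), Add(Mul(-41256, Pow(18192, -1)), Mul(-58964, Pow(P, -1)))), Function('W')(274)), Rational(1, 2)) = Pow(Add(Add(Add(-16672, 164187), Add(Mul(-41256, Pow(18192, -1)), Mul(-58964, Pow(Rational(-22667, 7025), -1)))), 378), Rational(1, 2)) = Pow(Add(Add(147515, Add(Mul(-41256, Rational(1, 18192)), Mul(-58964, Rational(-7025, 22667)))), 378), Rational(1, 2)) = Pow(Add(Add(147515, Add(Rational(-1719, 758), Rational(414222100, 22667))), 378), Rational(1, 2)) = Pow(Add(Add(147515, Rational(313941387227, 17181586)), 378), Rational(1, 2)) = Pow(Add(Rational(2848483046017, 17181586), 378), Rational(1, 2)) = Pow(Rational(2854977685525, 17181586), Rational(1, 2)) = Mul(Rational(35, 17181586), Pow(40043301740349994, Rational(1, 2)))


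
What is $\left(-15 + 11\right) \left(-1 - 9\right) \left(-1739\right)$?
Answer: $-69560$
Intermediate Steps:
$\left(-15 + 11\right) \left(-1 - 9\right) \left(-1739\right) = \left(-4\right) \left(-10\right) \left(-1739\right) = 40 \left(-1739\right) = -69560$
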